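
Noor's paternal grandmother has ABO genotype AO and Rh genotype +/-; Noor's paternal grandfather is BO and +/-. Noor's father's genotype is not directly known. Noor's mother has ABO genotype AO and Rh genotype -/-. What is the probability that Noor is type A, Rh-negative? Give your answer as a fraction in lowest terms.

1/4

Noor's father's ABO genotype from AO × BO: 1/4 AB, 1/4 AO, 1/4 BO, 1/4 OO.
Crossing each possibility with the mother AO and summing P(type A): 1/4·1/2 + 1/4·3/4 + 1/4·1/4 + 1/4·1/2 = 1/2.
Similarly for Rh via the father's Rh distribution: P(Rh-) = 1/2.
Independent loci: 1/2 × 1/2 = 1/4.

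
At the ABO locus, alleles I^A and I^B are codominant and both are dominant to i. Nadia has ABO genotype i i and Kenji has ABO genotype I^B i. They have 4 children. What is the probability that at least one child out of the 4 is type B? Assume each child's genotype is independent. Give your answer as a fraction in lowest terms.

ABO cross i i × I^B i → 1/2 O, 1/2 B.
So P(type B) = 1/2 per child.
P(none) = (1/2)^4 = 1/16; P(at least one) = 1 − 1/16 = 15/16.

15/16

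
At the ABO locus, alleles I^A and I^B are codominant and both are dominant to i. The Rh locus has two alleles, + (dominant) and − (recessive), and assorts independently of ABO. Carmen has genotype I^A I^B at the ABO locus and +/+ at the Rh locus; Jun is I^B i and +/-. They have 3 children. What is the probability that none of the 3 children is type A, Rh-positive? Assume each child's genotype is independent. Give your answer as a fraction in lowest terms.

ABO cross I^A I^B × I^B i → 1/4 A, 1/2 B, 1/4 AB.
Rh cross +/+ × +/- → 1 Rh+; so P(type A, Rh-positive) = 1/4 × 1 = 1/4 per child.
P(not type A, Rh-positive) = 3/4 for one child; (3/4)^3 = 27/64.

27/64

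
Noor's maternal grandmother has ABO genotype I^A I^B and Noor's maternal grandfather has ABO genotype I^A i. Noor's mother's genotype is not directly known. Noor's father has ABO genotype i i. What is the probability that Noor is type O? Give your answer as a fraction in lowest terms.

Noor's mother's ABO genotype from I^A I^B × I^A i: 1/4 I^A I^A, 1/4 I^A I^B, 1/4 I^A i, 1/4 I^B i.
Crossing each possibility with the father i i and summing P(type O): 1/4·0 + 1/4·0 + 1/4·1/2 + 1/4·1/2 = 1/4.

1/4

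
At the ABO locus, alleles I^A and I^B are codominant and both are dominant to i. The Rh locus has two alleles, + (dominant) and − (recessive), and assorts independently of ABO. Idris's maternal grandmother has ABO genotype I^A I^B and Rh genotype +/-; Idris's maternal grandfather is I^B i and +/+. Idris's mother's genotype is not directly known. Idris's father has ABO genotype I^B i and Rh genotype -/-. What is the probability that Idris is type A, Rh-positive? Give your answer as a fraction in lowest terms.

Idris's mother's ABO genotype from I^A I^B × I^B i: 1/4 I^A I^B, 1/4 I^A i, 1/4 I^B I^B, 1/4 I^B i.
Crossing each possibility with the father I^B i and summing P(type A): 1/4·1/4 + 1/4·1/4 + 1/4·0 + 1/4·0 = 1/8.
Similarly for Rh via the mother's Rh distribution: P(Rh+) = 3/4.
Independent loci: 1/8 × 3/4 = 3/32.

3/32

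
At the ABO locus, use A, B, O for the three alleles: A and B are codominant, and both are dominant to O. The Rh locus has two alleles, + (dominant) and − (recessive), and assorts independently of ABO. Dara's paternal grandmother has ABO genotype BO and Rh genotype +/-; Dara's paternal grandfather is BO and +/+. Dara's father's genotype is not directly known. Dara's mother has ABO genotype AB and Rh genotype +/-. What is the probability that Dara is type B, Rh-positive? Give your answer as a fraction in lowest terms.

7/16

Dara's father's ABO genotype from BO × BO: 1/4 BB, 1/2 BO, 1/4 OO.
Crossing each possibility with the mother AB and summing P(type B): 1/4·1/2 + 1/2·1/2 + 1/4·1/2 = 1/2.
Similarly for Rh via the father's Rh distribution: P(Rh+) = 7/8.
Independent loci: 1/2 × 7/8 = 7/16.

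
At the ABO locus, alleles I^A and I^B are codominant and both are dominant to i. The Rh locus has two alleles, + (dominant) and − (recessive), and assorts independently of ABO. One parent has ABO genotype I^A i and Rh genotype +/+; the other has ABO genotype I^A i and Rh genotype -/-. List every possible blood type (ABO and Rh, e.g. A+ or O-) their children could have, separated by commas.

O+, A+

Gametes from I^A i × I^A i give offspring ABO genotypes I^A I^A, I^A i, i i, i.e. phenotypes O, A.
Rh cross +/+ × -/- → phenotypes Rh+.
Combining independently: O+, A+.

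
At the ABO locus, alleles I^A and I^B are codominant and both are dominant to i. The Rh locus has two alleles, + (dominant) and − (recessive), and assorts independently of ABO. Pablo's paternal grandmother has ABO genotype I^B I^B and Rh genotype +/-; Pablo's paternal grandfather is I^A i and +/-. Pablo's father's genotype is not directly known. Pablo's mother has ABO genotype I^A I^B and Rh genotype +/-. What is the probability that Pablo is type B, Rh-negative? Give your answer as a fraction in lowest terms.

Pablo's father's ABO genotype from I^B I^B × I^A i: 1/2 I^A I^B, 1/2 I^B i.
Crossing each possibility with the mother I^A I^B and summing P(type B): 1/2·1/4 + 1/2·1/2 = 3/8.
Similarly for Rh via the father's Rh distribution: P(Rh-) = 1/4.
Independent loci: 3/8 × 1/4 = 3/32.

3/32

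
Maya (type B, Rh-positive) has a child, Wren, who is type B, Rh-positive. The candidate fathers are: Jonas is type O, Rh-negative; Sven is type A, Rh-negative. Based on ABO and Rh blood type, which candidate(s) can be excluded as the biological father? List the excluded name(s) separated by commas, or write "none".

A candidate is excluded only if no genotype consistent with his phenotype could produce a type B, Rh-positive child with a type B, Rh-positive mother.
Every candidate has at least one consistent genotype combination, so none can be excluded.

none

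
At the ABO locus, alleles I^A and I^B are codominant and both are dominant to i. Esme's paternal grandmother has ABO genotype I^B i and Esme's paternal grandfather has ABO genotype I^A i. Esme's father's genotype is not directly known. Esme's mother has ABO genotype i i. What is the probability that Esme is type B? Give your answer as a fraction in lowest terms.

Esme's father's ABO genotype from I^B i × I^A i: 1/4 I^A I^B, 1/4 I^A i, 1/4 I^B i, 1/4 i i.
Crossing each possibility with the mother i i and summing P(type B): 1/4·1/2 + 1/4·0 + 1/4·1/2 + 1/4·0 = 1/4.

1/4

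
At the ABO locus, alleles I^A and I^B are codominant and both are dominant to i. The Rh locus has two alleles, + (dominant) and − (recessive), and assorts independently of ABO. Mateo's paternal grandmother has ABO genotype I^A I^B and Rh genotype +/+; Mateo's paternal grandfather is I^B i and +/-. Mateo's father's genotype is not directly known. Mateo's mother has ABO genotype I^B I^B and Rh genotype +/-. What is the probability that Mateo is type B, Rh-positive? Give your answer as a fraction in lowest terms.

Mateo's father's ABO genotype from I^A I^B × I^B i: 1/4 I^A I^B, 1/4 I^A i, 1/4 I^B I^B, 1/4 I^B i.
Crossing each possibility with the mother I^B I^B and summing P(type B): 1/4·1/2 + 1/4·1/2 + 1/4·1 + 1/4·1 = 3/4.
Similarly for Rh via the father's Rh distribution: P(Rh+) = 7/8.
Independent loci: 3/4 × 7/8 = 21/32.

21/32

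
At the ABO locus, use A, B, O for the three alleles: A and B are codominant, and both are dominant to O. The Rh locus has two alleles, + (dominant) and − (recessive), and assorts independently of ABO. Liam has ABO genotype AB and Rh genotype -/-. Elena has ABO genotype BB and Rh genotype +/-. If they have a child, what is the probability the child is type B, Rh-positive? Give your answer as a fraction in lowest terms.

ABO cross AB × BB → offspring phenotypes: 1/2 B, 1/2 AB.
Rh cross -/- × +/- → 1/2 Rh+, 1/2 Rh-.
Independent loci: P(type B, Rh-positive) = 1/2 × 1/2 = 1/4.

1/4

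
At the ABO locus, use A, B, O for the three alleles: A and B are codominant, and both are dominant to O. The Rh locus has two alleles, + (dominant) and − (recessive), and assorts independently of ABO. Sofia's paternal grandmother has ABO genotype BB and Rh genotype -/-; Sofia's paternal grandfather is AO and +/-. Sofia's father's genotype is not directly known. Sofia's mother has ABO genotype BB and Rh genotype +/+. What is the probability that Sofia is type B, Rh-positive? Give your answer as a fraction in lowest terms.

Sofia's father's ABO genotype from BB × AO: 1/2 AB, 1/2 BO.
Crossing each possibility with the mother BB and summing P(type B): 1/2·1/2 + 1/2·1 = 3/4.
Similarly for Rh via the father's Rh distribution: P(Rh+) = 1.
Independent loci: 3/4 × 1 = 3/4.

3/4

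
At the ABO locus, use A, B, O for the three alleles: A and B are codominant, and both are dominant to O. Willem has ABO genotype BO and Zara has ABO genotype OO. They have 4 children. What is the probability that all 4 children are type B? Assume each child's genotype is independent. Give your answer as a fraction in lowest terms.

1/16

ABO cross BO × OO → 1/2 O, 1/2 B.
So P(type B) = 1/2 per child.
All 4 independent: (1/2)^4 = 1/16.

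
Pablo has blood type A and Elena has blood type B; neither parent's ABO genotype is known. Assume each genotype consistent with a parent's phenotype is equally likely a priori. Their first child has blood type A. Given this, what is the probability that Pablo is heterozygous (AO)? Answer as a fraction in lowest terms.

Possible genotypes: Pablo ∈ {AA, AO}; Elena ∈ {BB, BO}.
Weight each parental genotype pair by prior × P(type-A child):
  AA × BO: posterior weight 2/3.
  AO × BO: posterior weight 1/3.
Sum the posterior weight over pairs where Pablo is AO: 1/3.

1/3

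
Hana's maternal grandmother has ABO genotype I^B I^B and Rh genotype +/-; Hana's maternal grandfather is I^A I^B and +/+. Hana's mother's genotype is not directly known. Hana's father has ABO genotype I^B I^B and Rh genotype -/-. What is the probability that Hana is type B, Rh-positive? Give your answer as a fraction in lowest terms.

Hana's mother's ABO genotype from I^B I^B × I^A I^B: 1/2 I^A I^B, 1/2 I^B I^B.
Crossing each possibility with the father I^B I^B and summing P(type B): 1/2·1/2 + 1/2·1 = 3/4.
Similarly for Rh via the mother's Rh distribution: P(Rh+) = 3/4.
Independent loci: 3/4 × 3/4 = 9/16.

9/16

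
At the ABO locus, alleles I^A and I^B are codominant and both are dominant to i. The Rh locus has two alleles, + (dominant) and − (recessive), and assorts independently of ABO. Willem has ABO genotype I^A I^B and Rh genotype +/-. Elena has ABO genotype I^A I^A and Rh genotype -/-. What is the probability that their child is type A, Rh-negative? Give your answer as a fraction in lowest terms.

ABO cross I^A I^B × I^A I^A → offspring phenotypes: 1/2 A, 1/2 AB.
Rh cross +/- × -/- → 1/2 Rh+, 1/2 Rh-.
Independent loci: P(type A, Rh-negative) = 1/2 × 1/2 = 1/4.

1/4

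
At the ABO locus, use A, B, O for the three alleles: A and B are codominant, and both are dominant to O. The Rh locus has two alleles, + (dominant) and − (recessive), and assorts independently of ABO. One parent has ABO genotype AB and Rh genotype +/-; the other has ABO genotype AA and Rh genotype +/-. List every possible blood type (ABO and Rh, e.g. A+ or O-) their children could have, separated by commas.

Gametes from AB × AA give offspring ABO genotypes AA, AB, i.e. phenotypes A, AB.
Rh cross +/- × +/- → phenotypes Rh+, Rh-.
Combining independently: A+, A-, AB+, AB-.

A+, A-, AB+, AB-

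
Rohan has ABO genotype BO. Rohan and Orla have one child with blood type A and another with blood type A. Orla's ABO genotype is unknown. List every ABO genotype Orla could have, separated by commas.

AA, AB, AO

For each candidate genotype of Orla, check whether crossing it with BO can produce every observed child phenotype.
  AA → possible child types {A, AB} ✓
  AB → possible child types {A, B, AB} ✓
  AO → possible child types {O, A, B, AB} ✓
  BB → possible child types {B} ✗
  BO → possible child types {O, B} ✗
  OO → possible child types {O, B} ✗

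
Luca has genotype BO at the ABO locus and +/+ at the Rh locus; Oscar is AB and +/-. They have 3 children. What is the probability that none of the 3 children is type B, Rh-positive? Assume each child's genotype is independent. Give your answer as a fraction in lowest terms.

1/8

ABO cross BO × AB → 1/4 A, 1/2 B, 1/4 AB.
Rh cross +/+ × +/- → 1 Rh+; so P(type B, Rh-positive) = 1/2 × 1 = 1/2 per child.
P(not type B, Rh-positive) = 1/2 for one child; (1/2)^3 = 1/8.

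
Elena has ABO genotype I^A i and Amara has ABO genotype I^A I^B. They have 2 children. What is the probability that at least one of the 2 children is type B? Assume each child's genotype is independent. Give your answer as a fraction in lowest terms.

ABO cross I^A i × I^A I^B → 1/2 A, 1/4 B, 1/4 AB.
So P(type B) = 1/4 per child.
P(none) = (3/4)^2 = 9/16; P(at least one) = 1 − 9/16 = 7/16.

7/16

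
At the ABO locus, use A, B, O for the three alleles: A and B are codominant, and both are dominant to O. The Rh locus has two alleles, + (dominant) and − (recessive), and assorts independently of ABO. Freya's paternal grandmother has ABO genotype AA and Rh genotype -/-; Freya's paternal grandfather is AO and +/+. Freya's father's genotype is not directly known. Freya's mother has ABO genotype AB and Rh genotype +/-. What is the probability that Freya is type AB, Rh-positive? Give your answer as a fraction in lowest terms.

Freya's father's ABO genotype from AA × AO: 1/2 AA, 1/2 AO.
Crossing each possibility with the mother AB and summing P(type AB): 1/2·1/2 + 1/2·1/4 = 3/8.
Similarly for Rh via the father's Rh distribution: P(Rh+) = 3/4.
Independent loci: 3/8 × 3/4 = 9/32.

9/32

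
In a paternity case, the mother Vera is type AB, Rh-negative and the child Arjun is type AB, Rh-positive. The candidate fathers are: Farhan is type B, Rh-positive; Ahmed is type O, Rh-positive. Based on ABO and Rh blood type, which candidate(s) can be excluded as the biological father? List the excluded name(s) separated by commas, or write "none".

Ahmed

A candidate is excluded only if no genotype consistent with his phenotype could produce a type AB, Rh-positive child with a type AB, Rh-negative mother.
Ahmed (type O, Rh+): no genotype consistent with that phenotype can produce a type-AB Rh+ child with a type-AB mother.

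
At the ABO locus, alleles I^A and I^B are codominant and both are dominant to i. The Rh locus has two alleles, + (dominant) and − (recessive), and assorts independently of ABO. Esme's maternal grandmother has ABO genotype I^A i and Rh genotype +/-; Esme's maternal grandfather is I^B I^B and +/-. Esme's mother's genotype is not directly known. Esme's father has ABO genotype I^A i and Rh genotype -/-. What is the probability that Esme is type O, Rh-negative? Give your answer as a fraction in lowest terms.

1/16

Esme's mother's ABO genotype from I^A i × I^B I^B: 1/2 I^A I^B, 1/2 I^B i.
Crossing each possibility with the father I^A i and summing P(type O): 1/2·0 + 1/2·1/4 = 1/8.
Similarly for Rh via the mother's Rh distribution: P(Rh-) = 1/2.
Independent loci: 1/8 × 1/2 = 1/16.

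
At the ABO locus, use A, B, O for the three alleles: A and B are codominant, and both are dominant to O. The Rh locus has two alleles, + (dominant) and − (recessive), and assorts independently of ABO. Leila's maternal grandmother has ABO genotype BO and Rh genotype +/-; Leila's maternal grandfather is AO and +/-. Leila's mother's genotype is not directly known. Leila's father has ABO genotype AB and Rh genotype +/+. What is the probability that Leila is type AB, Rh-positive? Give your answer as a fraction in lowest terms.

Leila's mother's ABO genotype from BO × AO: 1/4 AB, 1/4 AO, 1/4 BO, 1/4 OO.
Crossing each possibility with the father AB and summing P(type AB): 1/4·1/2 + 1/4·1/4 + 1/4·1/4 + 1/4·0 = 1/4.
Similarly for Rh via the mother's Rh distribution: P(Rh+) = 1.
Independent loci: 1/4 × 1 = 1/4.

1/4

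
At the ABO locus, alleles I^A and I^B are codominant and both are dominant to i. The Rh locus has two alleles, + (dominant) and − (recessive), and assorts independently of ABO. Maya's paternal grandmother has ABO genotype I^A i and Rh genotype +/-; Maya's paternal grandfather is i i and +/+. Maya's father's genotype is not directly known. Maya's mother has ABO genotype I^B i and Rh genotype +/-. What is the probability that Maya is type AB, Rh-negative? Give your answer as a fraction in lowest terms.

1/64

Maya's father's ABO genotype from I^A i × i i: 1/2 I^A i, 1/2 i i.
Crossing each possibility with the mother I^B i and summing P(type AB): 1/2·1/4 + 1/2·0 = 1/8.
Similarly for Rh via the father's Rh distribution: P(Rh-) = 1/8.
Independent loci: 1/8 × 1/8 = 1/64.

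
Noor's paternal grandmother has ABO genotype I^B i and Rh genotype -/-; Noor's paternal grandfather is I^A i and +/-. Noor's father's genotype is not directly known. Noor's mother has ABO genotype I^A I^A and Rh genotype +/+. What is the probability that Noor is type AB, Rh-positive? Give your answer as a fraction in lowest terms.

Noor's father's ABO genotype from I^B i × I^A i: 1/4 I^A I^B, 1/4 I^A i, 1/4 I^B i, 1/4 i i.
Crossing each possibility with the mother I^A I^A and summing P(type AB): 1/4·1/2 + 1/4·0 + 1/4·1/2 + 1/4·0 = 1/4.
Similarly for Rh via the father's Rh distribution: P(Rh+) = 1.
Independent loci: 1/4 × 1 = 1/4.

1/4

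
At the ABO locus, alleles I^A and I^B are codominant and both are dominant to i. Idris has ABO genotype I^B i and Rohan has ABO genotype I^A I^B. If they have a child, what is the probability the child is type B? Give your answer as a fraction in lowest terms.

1/2

ABO cross I^B i × I^A I^B → offspring phenotypes: 1/4 A, 1/2 B, 1/4 AB.
So P(type B) = 1/2.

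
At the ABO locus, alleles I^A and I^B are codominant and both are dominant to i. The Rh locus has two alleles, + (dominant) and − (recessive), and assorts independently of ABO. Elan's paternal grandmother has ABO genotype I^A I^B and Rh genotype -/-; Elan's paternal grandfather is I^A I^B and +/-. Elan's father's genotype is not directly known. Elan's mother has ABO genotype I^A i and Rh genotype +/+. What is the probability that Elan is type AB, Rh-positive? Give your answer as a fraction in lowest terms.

Elan's father's ABO genotype from I^A I^B × I^A I^B: 1/4 I^A I^A, 1/2 I^A I^B, 1/4 I^B I^B.
Crossing each possibility with the mother I^A i and summing P(type AB): 1/4·0 + 1/2·1/4 + 1/4·1/2 = 1/4.
Similarly for Rh via the father's Rh distribution: P(Rh+) = 1.
Independent loci: 1/4 × 1 = 1/4.

1/4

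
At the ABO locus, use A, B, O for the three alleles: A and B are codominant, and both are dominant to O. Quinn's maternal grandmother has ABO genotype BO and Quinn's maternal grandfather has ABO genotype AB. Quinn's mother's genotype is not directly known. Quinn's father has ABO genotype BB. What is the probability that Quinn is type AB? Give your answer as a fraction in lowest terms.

1/4

Quinn's mother's ABO genotype from BO × AB: 1/4 AB, 1/4 AO, 1/4 BB, 1/4 BO.
Crossing each possibility with the father BB and summing P(type AB): 1/4·1/2 + 1/4·1/2 + 1/4·0 + 1/4·0 = 1/4.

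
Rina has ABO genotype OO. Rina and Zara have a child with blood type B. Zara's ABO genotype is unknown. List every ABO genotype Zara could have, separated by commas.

For each candidate genotype of Zara, check whether crossing it with OO can produce every observed child phenotype.
  AA → possible child types {A} ✗
  AB → possible child types {A, B} ✓
  AO → possible child types {O, A} ✗
  BB → possible child types {B} ✓
  BO → possible child types {O, B} ✓
  OO → possible child types {O} ✗

AB, BB, BO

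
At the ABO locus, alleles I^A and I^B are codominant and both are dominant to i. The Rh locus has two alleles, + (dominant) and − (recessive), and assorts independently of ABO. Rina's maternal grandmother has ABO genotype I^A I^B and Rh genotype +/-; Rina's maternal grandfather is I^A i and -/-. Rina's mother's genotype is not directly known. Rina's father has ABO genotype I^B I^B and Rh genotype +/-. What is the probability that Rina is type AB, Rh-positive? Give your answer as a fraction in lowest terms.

Rina's mother's ABO genotype from I^A I^B × I^A i: 1/4 I^A I^A, 1/4 I^A I^B, 1/4 I^A i, 1/4 I^B i.
Crossing each possibility with the father I^B I^B and summing P(type AB): 1/4·1 + 1/4·1/2 + 1/4·1/2 + 1/4·0 = 1/2.
Similarly for Rh via the mother's Rh distribution: P(Rh+) = 5/8.
Independent loci: 1/2 × 5/8 = 5/16.

5/16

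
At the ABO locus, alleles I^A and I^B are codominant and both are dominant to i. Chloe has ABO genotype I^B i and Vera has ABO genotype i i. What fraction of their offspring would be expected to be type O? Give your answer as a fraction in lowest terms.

ABO cross I^B i × i i → offspring phenotypes: 1/2 O, 1/2 B.
So P(type O) = 1/2.

1/2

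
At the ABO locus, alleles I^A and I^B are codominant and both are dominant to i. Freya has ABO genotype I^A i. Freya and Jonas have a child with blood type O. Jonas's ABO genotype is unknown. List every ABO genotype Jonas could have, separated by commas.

I^A i, I^B i, i i

For each candidate genotype of Jonas, check whether crossing it with I^A i can produce every observed child phenotype.
  I^A I^A → possible child types {A} ✗
  I^A I^B → possible child types {A, B, AB} ✗
  I^A i → possible child types {O, A} ✓
  I^B I^B → possible child types {B, AB} ✗
  I^B i → possible child types {O, A, B, AB} ✓
  i i → possible child types {O, A} ✓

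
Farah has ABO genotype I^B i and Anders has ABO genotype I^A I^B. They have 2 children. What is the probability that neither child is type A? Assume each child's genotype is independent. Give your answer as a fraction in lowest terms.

9/16

ABO cross I^B i × I^A I^B → 1/4 A, 1/2 B, 1/4 AB.
So P(type A) = 1/4 per child.
P(not type A) = 3/4 for one child; (3/4)^2 = 9/16.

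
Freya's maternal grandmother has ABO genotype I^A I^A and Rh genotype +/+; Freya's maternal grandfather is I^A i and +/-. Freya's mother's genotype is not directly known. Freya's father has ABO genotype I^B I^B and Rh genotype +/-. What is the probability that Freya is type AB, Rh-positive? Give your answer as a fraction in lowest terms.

21/32

Freya's mother's ABO genotype from I^A I^A × I^A i: 1/2 I^A I^A, 1/2 I^A i.
Crossing each possibility with the father I^B I^B and summing P(type AB): 1/2·1 + 1/2·1/2 = 3/4.
Similarly for Rh via the mother's Rh distribution: P(Rh+) = 7/8.
Independent loci: 3/4 × 7/8 = 21/32.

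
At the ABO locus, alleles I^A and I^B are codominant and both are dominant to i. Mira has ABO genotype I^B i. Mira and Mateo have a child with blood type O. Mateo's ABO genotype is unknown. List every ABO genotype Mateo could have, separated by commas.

For each candidate genotype of Mateo, check whether crossing it with I^B i can produce every observed child phenotype.
  I^A I^A → possible child types {A, AB} ✗
  I^A I^B → possible child types {A, B, AB} ✗
  I^A i → possible child types {O, A, B, AB} ✓
  I^B I^B → possible child types {B} ✗
  I^B i → possible child types {O, B} ✓
  i i → possible child types {O, B} ✓

I^A i, I^B i, i i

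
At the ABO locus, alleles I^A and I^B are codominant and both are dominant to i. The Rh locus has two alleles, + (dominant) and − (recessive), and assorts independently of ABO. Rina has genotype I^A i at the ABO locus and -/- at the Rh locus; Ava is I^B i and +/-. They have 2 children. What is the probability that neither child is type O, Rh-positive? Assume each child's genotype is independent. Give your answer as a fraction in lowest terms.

ABO cross I^A i × I^B i → 1/4 O, 1/4 A, 1/4 B, 1/4 AB.
Rh cross -/- × +/- → 1/2 Rh+, 1/2 Rh-; so P(type O, Rh-positive) = 1/4 × 1/2 = 1/8 per child.
P(not type O, Rh-positive) = 7/8 for one child; (7/8)^2 = 49/64.

49/64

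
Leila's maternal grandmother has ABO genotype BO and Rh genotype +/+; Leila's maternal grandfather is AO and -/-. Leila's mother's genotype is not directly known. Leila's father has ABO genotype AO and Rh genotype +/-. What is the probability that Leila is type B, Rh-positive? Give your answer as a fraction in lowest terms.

3/32

Leila's mother's ABO genotype from BO × AO: 1/4 AB, 1/4 AO, 1/4 BO, 1/4 OO.
Crossing each possibility with the father AO and summing P(type B): 1/4·1/4 + 1/4·0 + 1/4·1/4 + 1/4·0 = 1/8.
Similarly for Rh via the mother's Rh distribution: P(Rh+) = 3/4.
Independent loci: 1/8 × 3/4 = 3/32.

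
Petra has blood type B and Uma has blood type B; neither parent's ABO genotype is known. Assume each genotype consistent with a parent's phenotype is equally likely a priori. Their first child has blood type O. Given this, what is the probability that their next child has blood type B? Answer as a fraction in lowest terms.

Possible genotypes: Petra ∈ {I^B I^B, I^B i}; Uma ∈ {I^B I^B, I^B i}.
Weight each parental genotype pair by prior × P(type-O child):
  I^B i × I^B i: posterior weight 1; P(next child type B) = 3/4.
Weighted sum = 3/4.

3/4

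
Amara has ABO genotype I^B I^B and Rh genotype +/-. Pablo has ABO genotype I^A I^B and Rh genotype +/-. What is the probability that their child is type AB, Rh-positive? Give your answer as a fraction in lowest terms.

ABO cross I^B I^B × I^A I^B → offspring phenotypes: 1/2 B, 1/2 AB.
Rh cross +/- × +/- → 3/4 Rh+, 1/4 Rh-.
Independent loci: P(type AB, Rh-positive) = 1/2 × 3/4 = 3/8.

3/8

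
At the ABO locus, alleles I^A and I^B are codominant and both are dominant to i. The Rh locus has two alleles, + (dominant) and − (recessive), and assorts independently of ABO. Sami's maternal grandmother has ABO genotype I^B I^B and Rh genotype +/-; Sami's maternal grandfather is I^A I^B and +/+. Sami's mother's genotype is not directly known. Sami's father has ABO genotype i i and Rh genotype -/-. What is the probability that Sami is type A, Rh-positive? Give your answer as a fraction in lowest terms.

Sami's mother's ABO genotype from I^B I^B × I^A I^B: 1/2 I^A I^B, 1/2 I^B I^B.
Crossing each possibility with the father i i and summing P(type A): 1/2·1/2 + 1/2·0 = 1/4.
Similarly for Rh via the mother's Rh distribution: P(Rh+) = 3/4.
Independent loci: 1/4 × 3/4 = 3/16.

3/16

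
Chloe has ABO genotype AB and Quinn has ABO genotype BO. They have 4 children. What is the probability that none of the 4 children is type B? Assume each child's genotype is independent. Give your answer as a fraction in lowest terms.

ABO cross AB × BO → 1/4 A, 1/2 B, 1/4 AB.
So P(type B) = 1/2 per child.
P(not type B) = 1/2 for one child; (1/2)^4 = 1/16.

1/16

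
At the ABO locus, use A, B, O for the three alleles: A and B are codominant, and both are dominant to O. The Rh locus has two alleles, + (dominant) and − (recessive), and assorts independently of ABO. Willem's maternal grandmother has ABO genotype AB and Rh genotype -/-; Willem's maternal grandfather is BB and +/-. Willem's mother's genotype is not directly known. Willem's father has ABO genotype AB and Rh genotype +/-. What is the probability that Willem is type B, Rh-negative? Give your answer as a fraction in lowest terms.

9/64

Willem's mother's ABO genotype from AB × BB: 1/2 AB, 1/2 BB.
Crossing each possibility with the father AB and summing P(type B): 1/2·1/4 + 1/2·1/2 = 3/8.
Similarly for Rh via the mother's Rh distribution: P(Rh-) = 3/8.
Independent loci: 3/8 × 3/8 = 9/64.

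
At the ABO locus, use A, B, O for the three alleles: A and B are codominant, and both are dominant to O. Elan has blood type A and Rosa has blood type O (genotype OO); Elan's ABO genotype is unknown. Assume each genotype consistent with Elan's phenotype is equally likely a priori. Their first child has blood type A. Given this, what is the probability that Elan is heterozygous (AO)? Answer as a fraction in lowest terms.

1/3

Possible genotypes: Elan ∈ {AA, AO}; Rosa ∈ {OO}.
Weight each parental genotype pair by prior × P(type-A child):
  AA × OO: posterior weight 2/3.
  AO × OO: posterior weight 1/3.
Sum the posterior weight over pairs where Elan is AO: 1/3.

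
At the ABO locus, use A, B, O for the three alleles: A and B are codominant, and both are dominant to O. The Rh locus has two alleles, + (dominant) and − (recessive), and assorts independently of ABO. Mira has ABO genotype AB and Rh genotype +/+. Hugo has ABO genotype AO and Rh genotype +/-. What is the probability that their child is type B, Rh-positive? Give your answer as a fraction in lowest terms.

ABO cross AB × AO → offspring phenotypes: 1/2 A, 1/4 B, 1/4 AB.
Rh cross +/+ × +/- → 1 Rh+.
Independent loci: P(type B, Rh-positive) = 1/4 × 1 = 1/4.

1/4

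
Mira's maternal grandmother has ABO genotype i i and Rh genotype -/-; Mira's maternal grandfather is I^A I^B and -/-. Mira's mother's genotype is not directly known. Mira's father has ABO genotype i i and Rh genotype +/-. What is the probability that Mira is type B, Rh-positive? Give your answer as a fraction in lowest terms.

1/8

Mira's mother's ABO genotype from i i × I^A I^B: 1/2 I^A i, 1/2 I^B i.
Crossing each possibility with the father i i and summing P(type B): 1/2·0 + 1/2·1/2 = 1/4.
Similarly for Rh via the mother's Rh distribution: P(Rh+) = 1/2.
Independent loci: 1/4 × 1/2 = 1/8.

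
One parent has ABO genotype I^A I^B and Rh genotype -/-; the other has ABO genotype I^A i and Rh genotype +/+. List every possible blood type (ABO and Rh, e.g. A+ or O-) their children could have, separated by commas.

Gametes from I^A I^B × I^A i give offspring ABO genotypes I^A I^A, I^A I^B, I^A i, I^B i, i.e. phenotypes A, B, AB.
Rh cross -/- × +/+ → phenotypes Rh+.
Combining independently: A+, B+, AB+.

A+, B+, AB+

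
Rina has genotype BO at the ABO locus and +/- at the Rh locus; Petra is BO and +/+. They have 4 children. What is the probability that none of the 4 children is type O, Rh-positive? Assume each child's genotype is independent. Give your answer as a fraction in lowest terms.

ABO cross BO × BO → 1/4 O, 3/4 B.
Rh cross +/- × +/+ → 1 Rh+; so P(type O, Rh-positive) = 1/4 × 1 = 1/4 per child.
P(not type O, Rh-positive) = 3/4 for one child; (3/4)^4 = 81/256.

81/256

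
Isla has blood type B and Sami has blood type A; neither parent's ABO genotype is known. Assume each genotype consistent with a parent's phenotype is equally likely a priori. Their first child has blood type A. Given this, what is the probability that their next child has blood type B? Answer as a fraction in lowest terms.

1/12

Possible genotypes: Isla ∈ {I^B I^B, I^B i}; Sami ∈ {I^A I^A, I^A i}.
Weight each parental genotype pair by prior × P(type-A child):
  I^B i × I^A I^A: posterior weight 2/3; P(next child type B) = 0.
  I^B i × I^A i: posterior weight 1/3; P(next child type B) = 1/4.
Weighted sum = 1/12.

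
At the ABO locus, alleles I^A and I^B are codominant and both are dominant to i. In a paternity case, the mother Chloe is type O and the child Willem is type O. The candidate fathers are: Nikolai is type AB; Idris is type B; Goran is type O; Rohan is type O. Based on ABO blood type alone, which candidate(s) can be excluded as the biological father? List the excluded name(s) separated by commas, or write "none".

A candidate is excluded only if no genotype consistent with his phenotype could produce a type O child with a type O mother.
Nikolai (type AB): no genotype consistent with that phenotype can produce a type-O child with a type-O mother.

Nikolai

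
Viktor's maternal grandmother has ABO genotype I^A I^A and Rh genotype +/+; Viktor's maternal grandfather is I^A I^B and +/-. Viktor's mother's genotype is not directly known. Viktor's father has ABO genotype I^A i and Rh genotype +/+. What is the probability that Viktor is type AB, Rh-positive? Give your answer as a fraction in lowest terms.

1/8

Viktor's mother's ABO genotype from I^A I^A × I^A I^B: 1/2 I^A I^A, 1/2 I^A I^B.
Crossing each possibility with the father I^A i and summing P(type AB): 1/2·0 + 1/2·1/4 = 1/8.
Similarly for Rh via the mother's Rh distribution: P(Rh+) = 1.
Independent loci: 1/8 × 1 = 1/8.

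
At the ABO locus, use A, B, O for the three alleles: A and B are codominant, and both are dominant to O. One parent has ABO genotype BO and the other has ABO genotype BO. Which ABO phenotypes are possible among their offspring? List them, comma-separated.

O, B

Gametes from BO × BO give offspring ABO genotypes BB, BO, OO, i.e. phenotypes O, B.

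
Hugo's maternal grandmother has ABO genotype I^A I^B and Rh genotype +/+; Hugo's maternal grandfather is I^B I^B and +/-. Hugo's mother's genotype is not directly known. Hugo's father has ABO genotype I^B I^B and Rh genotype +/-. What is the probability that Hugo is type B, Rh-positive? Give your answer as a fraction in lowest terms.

Hugo's mother's ABO genotype from I^A I^B × I^B I^B: 1/2 I^A I^B, 1/2 I^B I^B.
Crossing each possibility with the father I^B I^B and summing P(type B): 1/2·1/2 + 1/2·1 = 3/4.
Similarly for Rh via the mother's Rh distribution: P(Rh+) = 7/8.
Independent loci: 3/4 × 7/8 = 21/32.

21/32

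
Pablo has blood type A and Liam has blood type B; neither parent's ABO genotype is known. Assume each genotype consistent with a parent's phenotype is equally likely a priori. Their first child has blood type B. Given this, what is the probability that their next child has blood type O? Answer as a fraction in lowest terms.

Possible genotypes: Pablo ∈ {I^A I^A, I^A i}; Liam ∈ {I^B I^B, I^B i}.
Weight each parental genotype pair by prior × P(type-B child):
  I^A i × I^B I^B: posterior weight 2/3; P(next child type O) = 0.
  I^A i × I^B i: posterior weight 1/3; P(next child type O) = 1/4.
Weighted sum = 1/12.

1/12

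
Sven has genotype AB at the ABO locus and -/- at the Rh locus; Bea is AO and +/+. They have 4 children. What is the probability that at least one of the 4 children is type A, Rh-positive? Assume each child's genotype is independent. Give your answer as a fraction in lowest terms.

ABO cross AB × AO → 1/2 A, 1/4 B, 1/4 AB.
Rh cross -/- × +/+ → 1 Rh+; so P(type A, Rh-positive) = 1/2 × 1 = 1/2 per child.
P(none) = (1/2)^4 = 1/16; P(at least one) = 1 − 1/16 = 15/16.

15/16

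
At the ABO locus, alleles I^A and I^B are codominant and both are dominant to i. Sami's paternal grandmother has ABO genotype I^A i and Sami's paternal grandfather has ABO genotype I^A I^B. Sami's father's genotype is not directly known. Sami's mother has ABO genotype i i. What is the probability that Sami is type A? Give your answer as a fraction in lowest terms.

Sami's father's ABO genotype from I^A i × I^A I^B: 1/4 I^A I^A, 1/4 I^A I^B, 1/4 I^A i, 1/4 I^B i.
Crossing each possibility with the mother i i and summing P(type A): 1/4·1 + 1/4·1/2 + 1/4·1/2 + 1/4·0 = 1/2.

1/2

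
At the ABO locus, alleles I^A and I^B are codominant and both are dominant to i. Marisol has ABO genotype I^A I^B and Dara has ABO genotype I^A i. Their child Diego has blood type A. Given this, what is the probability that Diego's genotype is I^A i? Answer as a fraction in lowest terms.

1/2

Cross I^A I^B × I^A i → 1/4 I^A I^A, 1/4 I^A I^B, 1/4 I^A i, 1/4 I^B i.
Type-A genotypes among offspring: I^A I^A (1/4), I^A i (1/4); total 1/2.
P(I^A i | type A) = (1/4) / (1/2) = 1/2.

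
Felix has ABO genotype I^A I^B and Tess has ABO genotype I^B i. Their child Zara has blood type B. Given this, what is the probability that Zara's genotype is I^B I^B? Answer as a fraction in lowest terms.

Cross I^A I^B × I^B i → 1/4 I^A I^B, 1/4 I^A i, 1/4 I^B I^B, 1/4 I^B i.
Type-B genotypes among offspring: I^B I^B (1/4), I^B i (1/4); total 1/2.
P(I^B I^B | type B) = (1/4) / (1/2) = 1/2.

1/2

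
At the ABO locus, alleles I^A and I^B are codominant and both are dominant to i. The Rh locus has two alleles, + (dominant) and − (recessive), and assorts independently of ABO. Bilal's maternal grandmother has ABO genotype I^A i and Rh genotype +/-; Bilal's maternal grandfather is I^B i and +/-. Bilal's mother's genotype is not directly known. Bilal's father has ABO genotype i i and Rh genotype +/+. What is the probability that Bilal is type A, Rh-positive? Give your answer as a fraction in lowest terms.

Bilal's mother's ABO genotype from I^A i × I^B i: 1/4 I^A I^B, 1/4 I^A i, 1/4 I^B i, 1/4 i i.
Crossing each possibility with the father i i and summing P(type A): 1/4·1/2 + 1/4·1/2 + 1/4·0 + 1/4·0 = 1/4.
Similarly for Rh via the mother's Rh distribution: P(Rh+) = 1.
Independent loci: 1/4 × 1 = 1/4.

1/4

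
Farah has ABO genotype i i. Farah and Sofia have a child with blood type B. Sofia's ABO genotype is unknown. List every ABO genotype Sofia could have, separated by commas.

I^A I^B, I^B I^B, I^B i

For each candidate genotype of Sofia, check whether crossing it with i i can produce every observed child phenotype.
  I^A I^A → possible child types {A} ✗
  I^A I^B → possible child types {A, B} ✓
  I^A i → possible child types {O, A} ✗
  I^B I^B → possible child types {B} ✓
  I^B i → possible child types {O, B} ✓
  i i → possible child types {O} ✗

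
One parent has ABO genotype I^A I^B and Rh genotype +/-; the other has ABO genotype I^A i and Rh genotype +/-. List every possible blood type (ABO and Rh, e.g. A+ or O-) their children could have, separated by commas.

A+, A-, B+, B-, AB+, AB-

Gametes from I^A I^B × I^A i give offspring ABO genotypes I^A I^A, I^A I^B, I^A i, I^B i, i.e. phenotypes A, B, AB.
Rh cross +/- × +/- → phenotypes Rh+, Rh-.
Combining independently: A+, A-, B+, B-, AB+, AB-.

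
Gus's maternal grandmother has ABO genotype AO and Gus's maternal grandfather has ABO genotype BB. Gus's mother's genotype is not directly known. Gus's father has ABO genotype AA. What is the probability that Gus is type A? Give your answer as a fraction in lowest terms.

Gus's mother's ABO genotype from AO × BB: 1/2 AB, 1/2 BO.
Crossing each possibility with the father AA and summing P(type A): 1/2·1/2 + 1/2·1/2 = 1/2.

1/2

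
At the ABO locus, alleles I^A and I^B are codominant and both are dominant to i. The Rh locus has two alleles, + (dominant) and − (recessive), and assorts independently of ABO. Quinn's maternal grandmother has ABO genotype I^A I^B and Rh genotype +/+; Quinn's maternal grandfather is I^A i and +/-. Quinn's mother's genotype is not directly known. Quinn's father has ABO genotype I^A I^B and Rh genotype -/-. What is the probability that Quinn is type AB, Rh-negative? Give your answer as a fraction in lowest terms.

Quinn's mother's ABO genotype from I^A I^B × I^A i: 1/4 I^A I^A, 1/4 I^A I^B, 1/4 I^A i, 1/4 I^B i.
Crossing each possibility with the father I^A I^B and summing P(type AB): 1/4·1/2 + 1/4·1/2 + 1/4·1/4 + 1/4·1/4 = 3/8.
Similarly for Rh via the mother's Rh distribution: P(Rh-) = 1/4.
Independent loci: 3/8 × 1/4 = 3/32.

3/32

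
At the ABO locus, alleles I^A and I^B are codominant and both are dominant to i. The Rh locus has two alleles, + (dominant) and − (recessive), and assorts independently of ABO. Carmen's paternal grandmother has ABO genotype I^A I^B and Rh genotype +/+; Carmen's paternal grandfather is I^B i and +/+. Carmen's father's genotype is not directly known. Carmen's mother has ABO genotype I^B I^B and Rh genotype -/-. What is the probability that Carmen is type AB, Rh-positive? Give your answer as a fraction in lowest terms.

Carmen's father's ABO genotype from I^A I^B × I^B i: 1/4 I^A I^B, 1/4 I^A i, 1/4 I^B I^B, 1/4 I^B i.
Crossing each possibility with the mother I^B I^B and summing P(type AB): 1/4·1/2 + 1/4·1/2 + 1/4·0 + 1/4·0 = 1/4.
Similarly for Rh via the father's Rh distribution: P(Rh+) = 1.
Independent loci: 1/4 × 1 = 1/4.

1/4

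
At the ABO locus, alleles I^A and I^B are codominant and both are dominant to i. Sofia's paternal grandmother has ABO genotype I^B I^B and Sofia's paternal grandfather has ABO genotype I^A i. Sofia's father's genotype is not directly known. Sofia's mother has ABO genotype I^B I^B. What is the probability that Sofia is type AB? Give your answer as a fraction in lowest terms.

1/4

Sofia's father's ABO genotype from I^B I^B × I^A i: 1/2 I^A I^B, 1/2 I^B i.
Crossing each possibility with the mother I^B I^B and summing P(type AB): 1/2·1/2 + 1/2·0 = 1/4.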